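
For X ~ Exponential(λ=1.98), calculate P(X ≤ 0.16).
0.271524

We have X ~ Exponential(λ=1.98).

The CDF gives us P(X ≤ k).

Using the CDF:
P(X ≤ 0.16) = 0.271524

This means there's approximately a 27.2% chance that X is at most 0.16.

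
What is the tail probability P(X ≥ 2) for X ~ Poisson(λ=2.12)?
0.625501

We have X ~ Poisson(λ=2.12).

For discrete distributions, P(X ≥ 2) = 1 - P(X ≤ 1).

P(X ≤ 1) = 0.374499
P(X ≥ 2) = 1 - 0.374499 = 0.625501

So there's approximately a 62.6% chance that X is at least 2.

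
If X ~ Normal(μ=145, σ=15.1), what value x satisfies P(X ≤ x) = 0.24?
134.3348

We have X ~ Normal(μ=145, σ=15.1).

We want to find x such that P(X ≤ x) = 0.24.

This is the 24th percentile, which means 24% of values fall below this point.

Using the inverse CDF (quantile function):
x = F⁻¹(0.24) = 134.3348

Verification: P(X ≤ 134.3348) = 0.24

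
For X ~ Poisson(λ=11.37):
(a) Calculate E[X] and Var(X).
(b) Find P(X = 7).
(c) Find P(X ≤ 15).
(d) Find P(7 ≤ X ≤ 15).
(a) E[X] = 11.3700, Var(X) = 11.3700
(b) P(X = 7) = 0.056230
(c) P(X ≤ 15) = 0.886327
(d) P(7 ≤ X ≤ 15) = 0.821693

We have X ~ Poisson(λ=11.37).

(a) Moments:
E[X] = 11.3700
Var(X) = 11.3700
σ = √Var(X) = 3.3719

(b) Point probability using PMF:
P(X = 7) = 0.056230

(c) Cumulative probability using CDF:
P(X ≤ 15) = F(15) = 0.886327

(d) Range probability:
P(7 ≤ X ≤ 15) = P(X ≤ 15) - P(X ≤ 6)
                   = F(15) - F(6)
                   = 0.886327 - 0.064634
                   = 0.821693

This means approximately 82.2% of outcomes fall in the interval [7, 15].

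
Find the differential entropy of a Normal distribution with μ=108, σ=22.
4.5100 nats

We have X ~ Normal(μ=108, σ=22).

The differential entropy measures the uncertainty or information content of the distribution.

For a Normal distribution with μ=108, σ=22:
h(X) = 4.5100 nats

(In bits, this would be 6.5065 bits.)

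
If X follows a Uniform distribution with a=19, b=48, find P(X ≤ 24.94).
0.204828

We have X ~ Uniform(a=19, b=48).

The CDF gives us P(X ≤ k).

Using the CDF:
P(X ≤ 24.94) = 0.204828

This means there's approximately a 20.5% chance that X is at most 24.94.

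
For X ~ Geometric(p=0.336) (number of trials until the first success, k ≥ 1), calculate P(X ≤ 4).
0.805611

We have X ~ Geometric(p=0.336) (number of trials until the first success, k ≥ 1).

The CDF gives us P(X ≤ k).

Using the CDF:
P(X ≤ 4) = 0.805611

This means there's approximately a 80.6% chance that X is at most 4.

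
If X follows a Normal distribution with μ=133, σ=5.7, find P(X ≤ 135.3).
0.656713

We have X ~ Normal(μ=133, σ=5.7).

The CDF gives us P(X ≤ k).

Using the CDF:
P(X ≤ 135.3) = 0.656713

This means there's approximately a 65.7% chance that X is at most 135.3.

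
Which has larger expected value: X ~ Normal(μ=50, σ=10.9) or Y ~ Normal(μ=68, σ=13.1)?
Y has larger mean (68.0000 > 50.0000)

Compute the expected value for each distribution:

X ~ Normal(μ=50, σ=10.9):
E[X] = 50.0000

Y ~ Normal(μ=68, σ=13.1):
E[Y] = 68.0000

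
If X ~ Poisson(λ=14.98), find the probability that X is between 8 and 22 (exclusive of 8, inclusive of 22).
0.929824

We have X ~ Poisson(λ=14.98).

To find P(8 < X ≤ 22), we use:
P(8 < X ≤ 22) = P(X ≤ 22) - P(X ≤ 8)
                 = F(22) - F(8)
                 = 0.967661 - 0.037837
                 = 0.929824

So there's approximately a 93.0% chance that X falls in this range.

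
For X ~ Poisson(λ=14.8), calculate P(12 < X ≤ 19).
0.601557

We have X ~ Poisson(λ=14.8).

To find P(12 < X ≤ 19), we use:
P(12 < X ≤ 19) = P(X ≤ 19) - P(X ≤ 12)
                 = F(19) - F(12)
                 = 0.886070 - 0.284513
                 = 0.601557

So there's approximately a 60.2% chance that X falls in this range.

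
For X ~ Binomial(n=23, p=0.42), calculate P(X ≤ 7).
0.181456

We have X ~ Binomial(n=23, p=0.42).

The CDF gives us P(X ≤ k).

Using the CDF:
P(X ≤ 7) = 0.181456

This means there's approximately a 18.1% chance that X is at most 7.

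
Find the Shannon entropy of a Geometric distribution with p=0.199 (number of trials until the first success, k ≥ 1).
2.5076 nats

We have X ~ Geometric(p=0.199) (number of trials until the first success, k ≥ 1).

The Shannon entropy measures the uncertainty or information content of the distribution.

For a Geometric distribution with p=0.199 (number of trials until the first success, k ≥ 1):
H(X) = 2.5076 nats

(In bits, this would be 3.6177 bits.)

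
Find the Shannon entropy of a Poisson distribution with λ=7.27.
2.3983 nats

We have X ~ Poisson(λ=7.27).

The Shannon entropy measures the uncertainty or information content of the distribution.

For a Poisson distribution with λ=7.27:
H(X) = 2.3983 nats

(In bits, this would be 3.4601 bits.)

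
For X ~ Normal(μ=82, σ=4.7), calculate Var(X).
22.0900

We have X ~ Normal(μ=82, σ=4.7).

For a Normal distribution with μ=82, σ=4.7:
Var(X) = 22.0900

The variance measures the spread of the distribution around the mean.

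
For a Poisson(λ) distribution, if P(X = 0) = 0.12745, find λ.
λ = 2.0600

For a Poisson(λ) distribution, the PMF at 0 is:
P(X = 0) = λ^0 e^(-λ) / 0! = e^(-λ)

Given P(X = 0) = 0.12745:
e^(-λ) = 0.12745
-λ = ln(0.12745)
λ = -ln(0.12745) = 2.0600

Verification: e^(-2.0600) = 0.12745 ✓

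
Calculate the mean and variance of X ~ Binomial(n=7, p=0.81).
E[X] = 5.6700, Var(X) = 1.0773

We have X ~ Binomial(n=7, p=0.81).

For a Binomial distribution with n=7, p=0.81:

Expected value:
E[X] = 5.6700

Variance:
Var(X) = 1.0773

Standard deviation:
σ = √Var(X) = 1.0379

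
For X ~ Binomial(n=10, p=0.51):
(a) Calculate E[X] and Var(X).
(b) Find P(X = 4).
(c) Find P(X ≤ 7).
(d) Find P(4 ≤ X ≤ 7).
(a) E[X] = 5.1000, Var(X) = 2.4990
(b) P(X = 4) = 0.196642
(c) P(X ≤ 7) = 0.937922
(d) P(4 ≤ X ≤ 7) = 0.781962

We have X ~ Binomial(n=10, p=0.51).

(a) Moments:
E[X] = 5.1000
Var(X) = 2.4990
σ = √Var(X) = 1.5808

(b) Point probability using PMF:
P(X = 4) = 0.196642

(c) Cumulative probability using CDF:
P(X ≤ 7) = F(7) = 0.937922

(d) Range probability:
P(4 ≤ X ≤ 7) = P(X ≤ 7) - P(X ≤ 3)
                   = F(7) - F(3)
                   = 0.937922 - 0.155961
                   = 0.781962

This means approximately 78.2% of outcomes fall in the interval [4, 7].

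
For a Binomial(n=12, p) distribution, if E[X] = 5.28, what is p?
p = 0.44

For a Binomial(n, p) distribution:
E[X] = n × p

Given n = 12 and E[X] = 5.28:
5.28 = 12 × p
p = 5.28 / 12 = 0.44

Verification: Binomial(12, 0.44) has E[X] = 5.28 ✓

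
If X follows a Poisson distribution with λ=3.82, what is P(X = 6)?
0.094633

We have X ~ Poisson(λ=3.82).

For a Poisson distribution, the PMF gives us the probability of each outcome.

Using the PMF formula:
P(X = 6) = 0.094633

Rounded to 4 decimal places: 0.0946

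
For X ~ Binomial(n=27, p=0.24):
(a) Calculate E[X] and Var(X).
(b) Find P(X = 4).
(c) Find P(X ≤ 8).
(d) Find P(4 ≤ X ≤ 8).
(a) E[X] = 6.4800, Var(X) = 4.9248
(b) P(X = 4) = 0.105642
(c) P(X ≤ 8) = 0.820730
(d) P(4 ≤ X ≤ 8) = 0.738022

We have X ~ Binomial(n=27, p=0.24).

(a) Moments:
E[X] = 6.4800
Var(X) = 4.9248
σ = √Var(X) = 2.2192

(b) Point probability using PMF:
P(X = 4) = 0.105642

(c) Cumulative probability using CDF:
P(X ≤ 8) = F(8) = 0.820730

(d) Range probability:
P(4 ≤ X ≤ 8) = P(X ≤ 8) - P(X ≤ 3)
                   = F(8) - F(3)
                   = 0.820730 - 0.082708
                   = 0.738022

This means approximately 73.8% of outcomes fall in the interval [4, 8].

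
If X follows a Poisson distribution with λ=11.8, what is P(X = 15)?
0.068716

We have X ~ Poisson(λ=11.8).

For a Poisson distribution, the PMF gives us the probability of each outcome.

Using the PMF formula:
P(X = 15) = 0.068716

Rounded to 4 decimal places: 0.0687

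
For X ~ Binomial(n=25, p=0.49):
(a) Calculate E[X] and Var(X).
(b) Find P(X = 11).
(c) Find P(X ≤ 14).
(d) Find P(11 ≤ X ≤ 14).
(a) E[X] = 12.2500, Var(X) = 6.2475
(b) P(X = 11) = 0.140353
(c) P(X ≤ 14) = 0.815864
(d) P(11 ≤ X ≤ 14) = 0.573310

We have X ~ Binomial(n=25, p=0.49).

(a) Moments:
E[X] = 12.2500
Var(X) = 6.2475
σ = √Var(X) = 2.4995

(b) Point probability using PMF:
P(X = 11) = 0.140353

(c) Cumulative probability using CDF:
P(X ≤ 14) = F(14) = 0.815864

(d) Range probability:
P(11 ≤ X ≤ 14) = P(X ≤ 14) - P(X ≤ 10)
                   = F(14) - F(10)
                   = 0.815864 - 0.242554
                   = 0.573310

This means approximately 57.3% of outcomes fall in the interval [11, 14].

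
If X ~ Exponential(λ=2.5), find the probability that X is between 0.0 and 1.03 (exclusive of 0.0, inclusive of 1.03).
0.923846

We have X ~ Exponential(λ=2.5).

To find P(0.0 < X ≤ 1.03), we use:
P(0.0 < X ≤ 1.03) = P(X ≤ 1.03) - P(X ≤ 0.0)
                 = F(1.03) - F(0.0)
                 = 0.923846 - 0.000000
                 = 0.923846

So there's approximately a 92.4% chance that X falls in this range.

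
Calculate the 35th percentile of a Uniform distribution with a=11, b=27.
16.6000

We have X ~ Uniform(a=11, b=27).

We want to find x such that P(X ≤ x) = 0.35.

This is the 35th percentile, which means 35% of values fall below this point.

Using the inverse CDF (quantile function):
x = F⁻¹(0.35) = 16.6000

Verification: P(X ≤ 16.6000) = 0.35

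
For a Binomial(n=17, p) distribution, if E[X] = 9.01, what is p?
p = 0.53

For a Binomial(n, p) distribution:
E[X] = n × p

Given n = 17 and E[X] = 9.01:
9.01 = 17 × p
p = 9.01 / 17 = 0.53

Verification: Binomial(17, 0.53) has E[X] = 9.01 ✓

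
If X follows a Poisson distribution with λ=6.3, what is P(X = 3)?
0.076527

We have X ~ Poisson(λ=6.3).

For a Poisson distribution, the PMF gives us the probability of each outcome.

Using the PMF formula:
P(X = 3) = 0.076527

Rounded to 4 decimal places: 0.0765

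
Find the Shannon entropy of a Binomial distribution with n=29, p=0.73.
2.2870 nats

We have X ~ Binomial(n=29, p=0.73).

The Shannon entropy measures the uncertainty or information content of the distribution.

For a Binomial distribution with n=29, p=0.73:
H(X) = 2.2870 nats

(In bits, this would be 3.2995 bits.)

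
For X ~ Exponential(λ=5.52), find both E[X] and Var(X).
E[X] = 0.1812, Var(X) = 0.0328

We have X ~ Exponential(λ=5.52).

For an Exponential distribution with λ=5.52:

Expected value:
E[X] = 0.1812

Variance:
Var(X) = 0.0328

Standard deviation:
σ = √Var(X) = 0.1812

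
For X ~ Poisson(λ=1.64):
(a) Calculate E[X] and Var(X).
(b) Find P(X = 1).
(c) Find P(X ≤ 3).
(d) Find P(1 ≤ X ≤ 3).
(a) E[X] = 1.6400, Var(X) = 1.6400
(b) P(X = 1) = 0.318127
(c) P(X ≤ 3) = 0.915578
(d) P(1 ≤ X ≤ 3) = 0.721597

We have X ~ Poisson(λ=1.64).

(a) Moments:
E[X] = 1.6400
Var(X) = 1.6400
σ = √Var(X) = 1.2806

(b) Point probability using PMF:
P(X = 1) = 0.318127

(c) Cumulative probability using CDF:
P(X ≤ 3) = F(3) = 0.915578

(d) Range probability:
P(1 ≤ X ≤ 3) = P(X ≤ 3) - P(X ≤ 0)
                   = F(3) - F(0)
                   = 0.915578 - 0.193980
                   = 0.721597

This means approximately 72.2% of outcomes fall in the interval [1, 3].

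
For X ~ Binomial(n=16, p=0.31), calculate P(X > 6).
0.199698

We have X ~ Binomial(n=16, p=0.31).

P(X > 6) = 1 - P(X ≤ 6)
                = 1 - F(6)
                = 1 - 0.800302
                = 0.199698

So there's approximately a 20.0% chance that X exceeds 6.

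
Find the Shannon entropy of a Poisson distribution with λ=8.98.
2.5065 nats

We have X ~ Poisson(λ=8.98).

The Shannon entropy measures the uncertainty or information content of the distribution.

For a Poisson distribution with λ=8.98:
H(X) = 2.5065 nats

(In bits, this would be 3.6162 bits.)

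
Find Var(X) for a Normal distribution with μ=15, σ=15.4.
237.1600

We have X ~ Normal(μ=15, σ=15.4).

For a Normal distribution with μ=15, σ=15.4:
Var(X) = 237.1600

The variance measures the spread of the distribution around the mean.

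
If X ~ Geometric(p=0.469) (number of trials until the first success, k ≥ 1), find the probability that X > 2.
0.281961

We have X ~ Geometric(p=0.469) (number of trials until the first success, k ≥ 1).

P(X > 2) = 1 - P(X ≤ 2)
                = 1 - F(2)
                = 1 - 0.718039
                = 0.281961

So there's approximately a 28.2% chance that X exceeds 2.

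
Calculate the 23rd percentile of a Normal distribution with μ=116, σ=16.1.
104.1046

We have X ~ Normal(μ=116, σ=16.1).

We want to find x such that P(X ≤ x) = 0.23.

This is the 23rd percentile, which means 23% of values fall below this point.

Using the inverse CDF (quantile function):
x = F⁻¹(0.23) = 104.1046

Verification: P(X ≤ 104.1046) = 0.23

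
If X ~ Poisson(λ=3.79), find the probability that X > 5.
0.182969

We have X ~ Poisson(λ=3.79).

P(X > 5) = 1 - P(X ≤ 5)
                = 1 - F(5)
                = 1 - 0.817031
                = 0.182969

So there's approximately a 18.3% chance that X exceeds 5.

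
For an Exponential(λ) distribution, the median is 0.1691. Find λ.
λ = 4.0990

For X ~ Exponential(λ), the CDF is F(x) = 1 - e^(-λx).
The median m satisfies F(m) = 0.5:
1 - e^(-λm) = 0.5
e^(-λm) = 0.5
λm = ln(2)
m = ln(2) / λ

Given m = 0.1691:
λ = ln(2) / 0.1691 = 0.693147 / 0.1691 = 4.0990

Verification: ln(2) / 4.0990 = 0.1691 ✓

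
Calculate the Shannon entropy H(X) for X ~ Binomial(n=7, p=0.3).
1.5927 nats

We have X ~ Binomial(n=7, p=0.3).

The Shannon entropy measures the uncertainty or information content of the distribution.

For a Binomial distribution with n=7, p=0.3:
H(X) = 1.5927 nats

(In bits, this would be 2.2978 bits.)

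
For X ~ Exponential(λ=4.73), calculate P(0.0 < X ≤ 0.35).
0.809003

We have X ~ Exponential(λ=4.73).

To find P(0.0 < X ≤ 0.35), we use:
P(0.0 < X ≤ 0.35) = P(X ≤ 0.35) - P(X ≤ 0.0)
                 = F(0.35) - F(0.0)
                 = 0.809003 - 0.000000
                 = 0.809003

So there's approximately a 80.9% chance that X falls in this range.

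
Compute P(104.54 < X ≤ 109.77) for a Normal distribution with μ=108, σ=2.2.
0.731568

We have X ~ Normal(μ=108, σ=2.2).

To find P(104.54 < X ≤ 109.77), we use:
P(104.54 < X ≤ 109.77) = P(X ≤ 109.77) - P(X ≤ 104.54)
                 = F(109.77) - F(104.54)
                 = 0.789459 - 0.057891
                 = 0.731568

So there's approximately a 73.2% chance that X falls in this range.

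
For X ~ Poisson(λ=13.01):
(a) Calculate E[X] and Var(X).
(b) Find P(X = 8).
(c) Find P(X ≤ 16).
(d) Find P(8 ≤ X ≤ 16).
(a) E[X] = 13.0100, Var(X) = 13.0100
(b) P(X = 8) = 0.045554
(c) P(X ≤ 16) = 0.834773
(d) P(8 ≤ X ≤ 16) = 0.781026

We have X ~ Poisson(λ=13.01).

(a) Moments:
E[X] = 13.0100
Var(X) = 13.0100
σ = √Var(X) = 3.6069

(b) Point probability using PMF:
P(X = 8) = 0.045554

(c) Cumulative probability using CDF:
P(X ≤ 16) = F(16) = 0.834773

(d) Range probability:
P(8 ≤ X ≤ 16) = P(X ≤ 16) - P(X ≤ 7)
                   = F(16) - F(7)
                   = 0.834773 - 0.053747
                   = 0.781026

This means approximately 78.1% of outcomes fall in the interval [8, 16].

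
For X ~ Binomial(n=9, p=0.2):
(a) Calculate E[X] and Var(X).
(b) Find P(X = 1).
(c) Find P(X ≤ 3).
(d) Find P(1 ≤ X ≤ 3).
(a) E[X] = 1.8000, Var(X) = 1.4400
(b) P(X = 1) = 0.301990
(c) P(X ≤ 3) = 0.914358
(d) P(1 ≤ X ≤ 3) = 0.780141

We have X ~ Binomial(n=9, p=0.2).

(a) Moments:
E[X] = 1.8000
Var(X) = 1.4400
σ = √Var(X) = 1.2000

(b) Point probability using PMF:
P(X = 1) = 0.301990

(c) Cumulative probability using CDF:
P(X ≤ 3) = F(3) = 0.914358

(d) Range probability:
P(1 ≤ X ≤ 3) = P(X ≤ 3) - P(X ≤ 0)
                   = F(3) - F(0)
                   = 0.914358 - 0.134218
                   = 0.780141

This means approximately 78.0% of outcomes fall in the interval [1, 3].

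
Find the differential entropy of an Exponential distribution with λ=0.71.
1.3425 nats

We have X ~ Exponential(λ=0.71).

The differential entropy measures the uncertainty or information content of the distribution.

For an Exponential distribution with λ=0.71:
h(X) = 1.3425 nats

(In bits, this would be 1.9368 bits.)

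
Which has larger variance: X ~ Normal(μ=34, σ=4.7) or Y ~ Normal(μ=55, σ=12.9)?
Y has larger variance (166.4100 > 22.0900)

Compute the variance for each distribution:

X ~ Normal(μ=34, σ=4.7):
Var(X) = 22.0900

Y ~ Normal(μ=55, σ=12.9):
Var(Y) = 166.4100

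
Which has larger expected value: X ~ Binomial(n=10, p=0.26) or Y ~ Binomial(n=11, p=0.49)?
Y has larger mean (5.3900 > 2.6000)

Compute the expected value for each distribution:

X ~ Binomial(n=10, p=0.26):
E[X] = 2.6000

Y ~ Binomial(n=11, p=0.49):
E[Y] = 5.3900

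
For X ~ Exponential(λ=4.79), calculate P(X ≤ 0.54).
0.924724

We have X ~ Exponential(λ=4.79).

The CDF gives us P(X ≤ k).

Using the CDF:
P(X ≤ 0.54) = 0.924724

This means there's approximately a 92.5% chance that X is at most 0.54.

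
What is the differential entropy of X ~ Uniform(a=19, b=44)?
3.2189 nats

We have X ~ Uniform(a=19, b=44).

The differential entropy measures the uncertainty or information content of the distribution.

For a Uniform distribution with a=19, b=44:
h(X) = 3.2189 nats

(In bits, this would be 4.6439 bits.)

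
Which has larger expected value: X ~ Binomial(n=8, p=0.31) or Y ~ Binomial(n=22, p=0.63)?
Y has larger mean (13.8600 > 2.4800)

Compute the expected value for each distribution:

X ~ Binomial(n=8, p=0.31):
E[X] = 2.4800

Y ~ Binomial(n=22, p=0.63):
E[Y] = 13.8600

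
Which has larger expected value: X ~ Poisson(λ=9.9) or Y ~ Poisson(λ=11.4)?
Y has larger mean (11.4000 > 9.9000)

Compute the expected value for each distribution:

X ~ Poisson(λ=9.9):
E[X] = 9.9000

Y ~ Poisson(λ=11.4):
E[Y] = 11.4000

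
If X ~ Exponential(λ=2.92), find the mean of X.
0.3425

We have X ~ Exponential(λ=2.92).

For an Exponential distribution with λ=2.92:
E[X] = 0.3425

This is the expected (average) value of X.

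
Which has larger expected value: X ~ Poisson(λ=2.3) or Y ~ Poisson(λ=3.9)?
Y has larger mean (3.9000 > 2.3000)

Compute the expected value for each distribution:

X ~ Poisson(λ=2.3):
E[X] = 2.3000

Y ~ Poisson(λ=3.9):
E[Y] = 3.9000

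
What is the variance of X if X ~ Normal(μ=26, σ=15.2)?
231.0400

We have X ~ Normal(μ=26, σ=15.2).

For a Normal distribution with μ=26, σ=15.2:
Var(X) = 231.0400

The variance measures the spread of the distribution around the mean.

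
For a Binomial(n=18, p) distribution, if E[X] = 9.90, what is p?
p = 0.55

For a Binomial(n, p) distribution:
E[X] = n × p

Given n = 18 and E[X] = 9.90:
9.90 = 18 × p
p = 9.90 / 18 = 0.55

Verification: Binomial(18, 0.55) has E[X] = 9.90 ✓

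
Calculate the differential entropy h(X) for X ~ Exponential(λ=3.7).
-0.3083 nats

We have X ~ Exponential(λ=3.7).

The differential entropy measures the uncertainty or information content of the distribution.

For an Exponential distribution with λ=3.7:
h(X) = -0.3083 nats

(In bits, this would be -0.4448 bits.)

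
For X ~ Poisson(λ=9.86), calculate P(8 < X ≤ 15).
0.607150

We have X ~ Poisson(λ=9.86).

To find P(8 < X ≤ 15), we use:
P(8 < X ≤ 15) = P(X ≤ 15) - P(X ≤ 8)
                 = F(15) - F(8)
                 = 0.955952 - 0.348802
                 = 0.607150

So there's approximately a 60.7% chance that X falls in this range.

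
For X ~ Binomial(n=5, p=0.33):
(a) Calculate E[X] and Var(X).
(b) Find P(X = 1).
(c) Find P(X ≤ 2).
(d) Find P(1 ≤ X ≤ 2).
(a) E[X] = 1.6500, Var(X) = 1.1055
(b) P(X = 1) = 0.332493
(c) P(X ≤ 2) = 0.795037
(d) P(1 ≤ X ≤ 2) = 0.660024

We have X ~ Binomial(n=5, p=0.33).

(a) Moments:
E[X] = 1.6500
Var(X) = 1.1055
σ = √Var(X) = 1.0514

(b) Point probability using PMF:
P(X = 1) = 0.332493

(c) Cumulative probability using CDF:
P(X ≤ 2) = F(2) = 0.795037

(d) Range probability:
P(1 ≤ X ≤ 2) = P(X ≤ 2) - P(X ≤ 0)
                   = F(2) - F(0)
                   = 0.795037 - 0.135013
                   = 0.660024

This means approximately 66.0% of outcomes fall in the interval [1, 2].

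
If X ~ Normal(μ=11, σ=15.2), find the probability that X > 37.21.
0.042323

We have X ~ Normal(μ=11, σ=15.2).

P(X > 37.21) = 1 - P(X ≤ 37.21)
                = 1 - F(37.21)
                = 1 - 0.957677
                = 0.042323

So there's approximately a 4.2% chance that X exceeds 37.21.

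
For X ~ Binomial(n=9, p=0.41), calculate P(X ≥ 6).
0.110921

We have X ~ Binomial(n=9, p=0.41).

For discrete distributions, P(X ≥ 6) = 1 - P(X ≤ 5).

P(X ≤ 5) = 0.889079
P(X ≥ 6) = 1 - 0.889079 = 0.110921

So there's approximately a 11.1% chance that X is at least 6.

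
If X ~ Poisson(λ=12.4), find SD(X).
3.5214

We have X ~ Poisson(λ=12.4).

For a Poisson distribution with λ=12.4:
σ = √Var(X) = 3.5214

The standard deviation is the square root of the variance.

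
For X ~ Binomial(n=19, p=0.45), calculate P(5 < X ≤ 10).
0.738185

We have X ~ Binomial(n=19, p=0.45).

To find P(5 < X ≤ 10), we use:
P(5 < X ≤ 10) = P(X ≤ 10) - P(X ≤ 5)
                 = F(10) - F(5)
                 = 0.815899 - 0.077714
                 = 0.738185

So there's approximately a 73.8% chance that X falls in this range.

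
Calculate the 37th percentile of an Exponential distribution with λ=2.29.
0.2018

We have X ~ Exponential(λ=2.29).

We want to find x such that P(X ≤ x) = 0.37.

This is the 37th percentile, which means 37% of values fall below this point.

Using the inverse CDF (quantile function):
x = F⁻¹(0.37) = 0.2018

Verification: P(X ≤ 0.2018) = 0.37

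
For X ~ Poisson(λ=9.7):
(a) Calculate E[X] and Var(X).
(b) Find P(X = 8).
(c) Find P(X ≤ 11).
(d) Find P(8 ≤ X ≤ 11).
(a) E[X] = 9.7000, Var(X) = 9.7000
(b) P(X = 8) = 0.119123
(c) P(X ≤ 11) = 0.730335
(d) P(8 ≤ X ≤ 11) = 0.481868

We have X ~ Poisson(λ=9.7).

(a) Moments:
E[X] = 9.7000
Var(X) = 9.7000
σ = √Var(X) = 3.1145

(b) Point probability using PMF:
P(X = 8) = 0.119123

(c) Cumulative probability using CDF:
P(X ≤ 11) = F(11) = 0.730335

(d) Range probability:
P(8 ≤ X ≤ 11) = P(X ≤ 11) - P(X ≤ 7)
                   = F(11) - F(7)
                   = 0.730335 - 0.248467
                   = 0.481868

This means approximately 48.2% of outcomes fall in the interval [8, 11].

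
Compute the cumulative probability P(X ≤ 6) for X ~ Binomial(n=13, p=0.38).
0.814690

We have X ~ Binomial(n=13, p=0.38).

The CDF gives us P(X ≤ k).

Using the CDF:
P(X ≤ 6) = 0.814690

This means there's approximately a 81.5% chance that X is at most 6.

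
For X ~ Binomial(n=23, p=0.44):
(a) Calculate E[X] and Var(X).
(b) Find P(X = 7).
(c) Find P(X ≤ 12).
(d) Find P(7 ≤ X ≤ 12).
(a) E[X] = 10.1200, Var(X) = 5.6672
(b) P(X = 7) = 0.073219
(c) P(X ≤ 12) = 0.841279
(d) P(7 ≤ X ≤ 12) = 0.779506

We have X ~ Binomial(n=23, p=0.44).

(a) Moments:
E[X] = 10.1200
Var(X) = 5.6672
σ = √Var(X) = 2.3806

(b) Point probability using PMF:
P(X = 7) = 0.073219

(c) Cumulative probability using CDF:
P(X ≤ 12) = F(12) = 0.841279

(d) Range probability:
P(7 ≤ X ≤ 12) = P(X ≤ 12) - P(X ≤ 6)
                   = F(12) - F(6)
                   = 0.841279 - 0.061773
                   = 0.779506

This means approximately 78.0% of outcomes fall in the interval [7, 12].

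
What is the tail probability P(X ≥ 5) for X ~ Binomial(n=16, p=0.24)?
0.334071

We have X ~ Binomial(n=16, p=0.24).

For discrete distributions, P(X ≥ 5) = 1 - P(X ≤ 4).

P(X ≤ 4) = 0.665929
P(X ≥ 5) = 1 - 0.665929 = 0.334071

So there's approximately a 33.4% chance that X is at least 5.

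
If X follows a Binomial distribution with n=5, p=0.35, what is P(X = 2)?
0.336416

We have X ~ Binomial(n=5, p=0.35).

For a Binomial distribution, the PMF gives us the probability of each outcome.

Using the PMF formula:
P(X = 2) = 0.336416

Rounded to 4 decimal places: 0.3364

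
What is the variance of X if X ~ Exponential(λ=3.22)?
0.0964

We have X ~ Exponential(λ=3.22).

For an Exponential distribution with λ=3.22:
Var(X) = 0.0964

The variance measures the spread of the distribution around the mean.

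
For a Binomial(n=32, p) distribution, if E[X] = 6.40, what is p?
p = 0.2

For a Binomial(n, p) distribution:
E[X] = n × p

Given n = 32 and E[X] = 6.40:
6.40 = 32 × p
p = 6.40 / 32 = 0.2

Verification: Binomial(32, 0.2) has E[X] = 6.40 ✓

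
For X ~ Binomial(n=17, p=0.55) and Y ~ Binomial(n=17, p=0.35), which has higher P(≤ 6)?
Y has higher probability (P(Y ≤ 6) = 0.6188 > P(X ≤ 6) = 0.0826)

Compute P(≤ 6) for each distribution:

X ~ Binomial(n=17, p=0.55):
P(X ≤ 6) = 0.0826

Y ~ Binomial(n=17, p=0.35):
P(Y ≤ 6) = 0.6188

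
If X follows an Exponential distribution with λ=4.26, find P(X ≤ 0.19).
0.554875

We have X ~ Exponential(λ=4.26).

The CDF gives us P(X ≤ k).

Using the CDF:
P(X ≤ 0.19) = 0.554875

This means there's approximately a 55.5% chance that X is at most 0.19.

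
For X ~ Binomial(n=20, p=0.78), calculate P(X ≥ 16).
0.541969

We have X ~ Binomial(n=20, p=0.78).

For discrete distributions, P(X ≥ 16) = 1 - P(X ≤ 15).

P(X ≤ 15) = 0.458031
P(X ≥ 16) = 1 - 0.458031 = 0.541969

So there's approximately a 54.2% chance that X is at least 16.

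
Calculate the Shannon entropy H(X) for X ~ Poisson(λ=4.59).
2.1595 nats

We have X ~ Poisson(λ=4.59).

The Shannon entropy measures the uncertainty or information content of the distribution.

For a Poisson distribution with λ=4.59:
H(X) = 2.1595 nats

(In bits, this would be 3.1155 bits.)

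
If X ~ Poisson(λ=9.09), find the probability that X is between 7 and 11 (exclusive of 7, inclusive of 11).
0.480728

We have X ~ Poisson(λ=9.09).

To find P(7 < X ≤ 11), we use:
P(7 < X ≤ 11) = P(X ≤ 11) - P(X ≤ 7)
                 = F(11) - F(7)
                 = 0.794190 - 0.313462
                 = 0.480728

So there's approximately a 48.1% chance that X falls in this range.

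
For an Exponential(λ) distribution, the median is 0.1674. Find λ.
λ = 4.1407

For X ~ Exponential(λ), the CDF is F(x) = 1 - e^(-λx).
The median m satisfies F(m) = 0.5:
1 - e^(-λm) = 0.5
e^(-λm) = 0.5
λm = ln(2)
m = ln(2) / λ

Given m = 0.1674:
λ = ln(2) / 0.1674 = 0.693147 / 0.1674 = 4.1407

Verification: ln(2) / 4.1407 = 0.1674 ✓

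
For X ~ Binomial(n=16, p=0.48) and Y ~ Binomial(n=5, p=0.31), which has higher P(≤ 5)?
Y has higher probability (P(Y ≤ 5) = 1.0000 > P(X ≤ 5) = 0.1374)

Compute P(≤ 5) for each distribution:

X ~ Binomial(n=16, p=0.48):
P(X ≤ 5) = 0.1374

Y ~ Binomial(n=5, p=0.31):
P(Y ≤ 5) = 1.0000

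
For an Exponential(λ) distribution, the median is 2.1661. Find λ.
λ = 0.3200

For X ~ Exponential(λ), the CDF is F(x) = 1 - e^(-λx).
The median m satisfies F(m) = 0.5:
1 - e^(-λm) = 0.5
e^(-λm) = 0.5
λm = ln(2)
m = ln(2) / λ

Given m = 2.1661:
λ = ln(2) / 2.1661 = 0.693147 / 2.1661 = 0.3200

Verification: ln(2) / 0.3200 = 2.1661 ✓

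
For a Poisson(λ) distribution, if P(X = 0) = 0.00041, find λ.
λ = 7.7994

For a Poisson(λ) distribution, the PMF at 0 is:
P(X = 0) = λ^0 e^(-λ) / 0! = e^(-λ)

Given P(X = 0) = 0.00041:
e^(-λ) = 0.00041
-λ = ln(0.00041)
λ = -ln(0.00041) = 7.7994

Verification: e^(-7.7994) = 0.00041 ✓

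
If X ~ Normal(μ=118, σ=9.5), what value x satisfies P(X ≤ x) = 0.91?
130.7372

We have X ~ Normal(μ=118, σ=9.5).

We want to find x such that P(X ≤ x) = 0.91.

This is the 91st percentile, which means 91% of values fall below this point.

Using the inverse CDF (quantile function):
x = F⁻¹(0.91) = 130.7372

Verification: P(X ≤ 130.7372) = 0.91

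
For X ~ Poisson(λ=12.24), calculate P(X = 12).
0.114097

We have X ~ Poisson(λ=12.24).

For a Poisson distribution, the PMF gives us the probability of each outcome.

Using the PMF formula:
P(X = 12) = 0.114097

Rounded to 4 decimal places: 0.1141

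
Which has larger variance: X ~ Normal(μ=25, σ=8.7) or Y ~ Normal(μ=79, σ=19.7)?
Y has larger variance (388.0900 > 75.6900)

Compute the variance for each distribution:

X ~ Normal(μ=25, σ=8.7):
Var(X) = 75.6900

Y ~ Normal(μ=79, σ=19.7):
Var(Y) = 388.0900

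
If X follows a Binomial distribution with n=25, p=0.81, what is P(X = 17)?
0.051089

We have X ~ Binomial(n=25, p=0.81).

For a Binomial distribution, the PMF gives us the probability of each outcome.

Using the PMF formula:
P(X = 17) = 0.051089

Rounded to 4 decimal places: 0.0511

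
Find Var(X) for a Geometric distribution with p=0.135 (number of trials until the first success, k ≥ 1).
47.4623

We have X ~ Geometric(p=0.135) (number of trials until the first success, k ≥ 1).

For a Geometric distribution with p=0.135 (number of trials until the first success, k ≥ 1):
Var(X) = 47.4623

The variance measures the spread of the distribution around the mean.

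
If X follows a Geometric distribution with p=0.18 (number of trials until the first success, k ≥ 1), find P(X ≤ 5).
0.629260

We have X ~ Geometric(p=0.18) (number of trials until the first success, k ≥ 1).

The CDF gives us P(X ≤ k).

Using the CDF:
P(X ≤ 5) = 0.629260

This means there's approximately a 62.9% chance that X is at most 5.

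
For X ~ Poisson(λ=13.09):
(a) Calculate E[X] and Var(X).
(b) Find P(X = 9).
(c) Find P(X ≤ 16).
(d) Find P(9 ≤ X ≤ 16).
(a) E[X] = 13.0900, Var(X) = 13.0900
(b) P(X = 9) = 0.064236
(c) P(X ≤ 16) = 0.828957
(d) P(9 ≤ X ≤ 16) = 0.733244

We have X ~ Poisson(λ=13.09).

(a) Moments:
E[X] = 13.0900
Var(X) = 13.0900
σ = √Var(X) = 3.6180

(b) Point probability using PMF:
P(X = 9) = 0.064236

(c) Cumulative probability using CDF:
P(X ≤ 16) = F(16) = 0.828957

(d) Range probability:
P(9 ≤ X ≤ 16) = P(X ≤ 16) - P(X ≤ 8)
                   = F(16) - F(8)
                   = 0.828957 - 0.095713
                   = 0.733244

This means approximately 73.3% of outcomes fall in the interval [9, 16].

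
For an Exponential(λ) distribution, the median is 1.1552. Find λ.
λ = 0.6000

For X ~ Exponential(λ), the CDF is F(x) = 1 - e^(-λx).
The median m satisfies F(m) = 0.5:
1 - e^(-λm) = 0.5
e^(-λm) = 0.5
λm = ln(2)
m = ln(2) / λ

Given m = 1.1552:
λ = ln(2) / 1.1552 = 0.693147 / 1.1552 = 0.6000

Verification: ln(2) / 0.6000 = 1.1552 ✓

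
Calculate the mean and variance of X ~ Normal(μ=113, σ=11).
E[X] = 113.0000, Var(X) = 121.0000

We have X ~ Normal(μ=113, σ=11).

For a Normal distribution with μ=113, σ=11:

Expected value:
E[X] = 113.0000

Variance:
Var(X) = 121.0000

Standard deviation:
σ = √Var(X) = 11.0000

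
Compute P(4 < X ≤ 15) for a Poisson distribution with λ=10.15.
0.919315

We have X ~ Poisson(λ=10.15).

To find P(4 < X ≤ 15), we use:
P(4 < X ≤ 15) = P(X ≤ 15) - P(X ≤ 4)
                 = F(15) - F(4)
                 = 0.945855 - 0.026540
                 = 0.919315

So there's approximately a 91.9% chance that X falls in this range.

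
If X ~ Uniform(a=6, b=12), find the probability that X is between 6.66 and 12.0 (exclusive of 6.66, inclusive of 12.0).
0.890000

We have X ~ Uniform(a=6, b=12).

To find P(6.66 < X ≤ 12.0), we use:
P(6.66 < X ≤ 12.0) = P(X ≤ 12.0) - P(X ≤ 6.66)
                 = F(12.0) - F(6.66)
                 = 1.000000 - 0.110000
                 = 0.890000

So there's approximately a 89.0% chance that X falls in this range.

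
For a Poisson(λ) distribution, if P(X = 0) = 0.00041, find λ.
λ = 7.7994

For a Poisson(λ) distribution, the PMF at 0 is:
P(X = 0) = λ^0 e^(-λ) / 0! = e^(-λ)

Given P(X = 0) = 0.00041:
e^(-λ) = 0.00041
-λ = ln(0.00041)
λ = -ln(0.00041) = 7.7994

Verification: e^(-7.7994) = 0.00041 ✓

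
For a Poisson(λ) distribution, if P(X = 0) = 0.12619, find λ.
λ = 2.0700

For a Poisson(λ) distribution, the PMF at 0 is:
P(X = 0) = λ^0 e^(-λ) / 0! = e^(-λ)

Given P(X = 0) = 0.12619:
e^(-λ) = 0.12619
-λ = ln(0.12619)
λ = -ln(0.12619) = 2.0700

Verification: e^(-2.0700) = 0.12619 ✓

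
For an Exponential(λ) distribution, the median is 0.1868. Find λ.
λ = 3.7106

For X ~ Exponential(λ), the CDF is F(x) = 1 - e^(-λx).
The median m satisfies F(m) = 0.5:
1 - e^(-λm) = 0.5
e^(-λm) = 0.5
λm = ln(2)
m = ln(2) / λ

Given m = 0.1868:
λ = ln(2) / 0.1868 = 0.693147 / 0.1868 = 3.7106

Verification: ln(2) / 3.7106 = 0.1868 ✓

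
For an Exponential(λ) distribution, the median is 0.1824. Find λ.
λ = 3.8001

For X ~ Exponential(λ), the CDF is F(x) = 1 - e^(-λx).
The median m satisfies F(m) = 0.5:
1 - e^(-λm) = 0.5
e^(-λm) = 0.5
λm = ln(2)
m = ln(2) / λ

Given m = 0.1824:
λ = ln(2) / 0.1824 = 0.693147 / 0.1824 = 3.8001

Verification: ln(2) / 3.8001 = 0.1824 ✓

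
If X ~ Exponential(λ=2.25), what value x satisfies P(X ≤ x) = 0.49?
0.2993

We have X ~ Exponential(λ=2.25).

We want to find x such that P(X ≤ x) = 0.49.

This is the 49th percentile, which means 49% of values fall below this point.

Using the inverse CDF (quantile function):
x = F⁻¹(0.49) = 0.2993

Verification: P(X ≤ 0.2993) = 0.49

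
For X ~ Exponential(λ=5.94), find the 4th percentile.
0.0069

We have X ~ Exponential(λ=5.94).

We want to find x such that P(X ≤ x) = 0.04.

This is the 4th percentile, which means 4% of values fall below this point.

Using the inverse CDF (quantile function):
x = F⁻¹(0.04) = 0.0069

Verification: P(X ≤ 0.0069) = 0.04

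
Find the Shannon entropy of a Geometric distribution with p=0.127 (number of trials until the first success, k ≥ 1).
2.9972 nats

We have X ~ Geometric(p=0.127) (number of trials until the first success, k ≥ 1).

The Shannon entropy measures the uncertainty or information content of the distribution.

For a Geometric distribution with p=0.127 (number of trials until the first success, k ≥ 1):
H(X) = 2.9972 nats

(In bits, this would be 4.3240 bits.)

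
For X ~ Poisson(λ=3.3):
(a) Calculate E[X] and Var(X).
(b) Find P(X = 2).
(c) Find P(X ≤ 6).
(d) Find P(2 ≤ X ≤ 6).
(a) E[X] = 3.3000, Var(X) = 3.3000
(b) P(X = 2) = 0.200829
(c) P(X ≤ 6) = 0.949034
(d) P(2 ≤ X ≤ 6) = 0.790437

We have X ~ Poisson(λ=3.3).

(a) Moments:
E[X] = 3.3000
Var(X) = 3.3000
σ = √Var(X) = 1.8166

(b) Point probability using PMF:
P(X = 2) = 0.200829

(c) Cumulative probability using CDF:
P(X ≤ 6) = F(6) = 0.949034

(d) Range probability:
P(2 ≤ X ≤ 6) = P(X ≤ 6) - P(X ≤ 1)
                   = F(6) - F(1)
                   = 0.949034 - 0.158598
                   = 0.790437

This means approximately 79.0% of outcomes fall in the interval [2, 6].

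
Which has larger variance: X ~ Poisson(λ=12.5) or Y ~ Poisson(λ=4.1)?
X has larger variance (12.5000 > 4.1000)

Compute the variance for each distribution:

X ~ Poisson(λ=12.5):
Var(X) = 12.5000

Y ~ Poisson(λ=4.1):
Var(Y) = 4.1000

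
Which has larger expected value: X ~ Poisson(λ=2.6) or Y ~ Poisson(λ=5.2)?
Y has larger mean (5.2000 > 2.6000)

Compute the expected value for each distribution:

X ~ Poisson(λ=2.6):
E[X] = 2.6000

Y ~ Poisson(λ=5.2):
E[Y] = 5.2000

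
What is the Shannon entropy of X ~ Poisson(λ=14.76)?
2.7590 nats

We have X ~ Poisson(λ=14.76).

The Shannon entropy measures the uncertainty or information content of the distribution.

For a Poisson distribution with λ=14.76:
H(X) = 2.7590 nats

(In bits, this would be 3.9805 bits.)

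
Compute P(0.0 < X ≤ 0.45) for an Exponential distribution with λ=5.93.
0.930644

We have X ~ Exponential(λ=5.93).

To find P(0.0 < X ≤ 0.45), we use:
P(0.0 < X ≤ 0.45) = P(X ≤ 0.45) - P(X ≤ 0.0)
                 = F(0.45) - F(0.0)
                 = 0.930644 - 0.000000
                 = 0.930644

So there's approximately a 93.1% chance that X falls in this range.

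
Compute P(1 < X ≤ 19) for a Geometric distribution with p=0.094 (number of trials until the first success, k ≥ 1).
0.752738

We have X ~ Geometric(p=0.094) (number of trials until the first success, k ≥ 1).

To find P(1 < X ≤ 19), we use:
P(1 < X ≤ 19) = P(X ≤ 19) - P(X ≤ 1)
                 = F(19) - F(1)
                 = 0.846738 - 0.094000
                 = 0.752738

So there's approximately a 75.3% chance that X falls in this range.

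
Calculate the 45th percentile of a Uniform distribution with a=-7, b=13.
2.0000

We have X ~ Uniform(a=-7, b=13).

We want to find x such that P(X ≤ x) = 0.45.

This is the 45th percentile, which means 45% of values fall below this point.

Using the inverse CDF (quantile function):
x = F⁻¹(0.45) = 2.0000

Verification: P(X ≤ 2.0000) = 0.45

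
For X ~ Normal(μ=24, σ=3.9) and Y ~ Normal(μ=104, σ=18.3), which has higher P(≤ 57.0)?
X has higher probability (P(X ≤ 57.0) = 1.0000 > P(Y ≤ 57.0) = 0.0051)

Compute P(≤ 57.0) for each distribution:

X ~ Normal(μ=24, σ=3.9):
P(X ≤ 57.0) = 1.0000

Y ~ Normal(μ=104, σ=18.3):
P(Y ≤ 57.0) = 0.0051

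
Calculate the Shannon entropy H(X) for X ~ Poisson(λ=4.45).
2.1432 nats

We have X ~ Poisson(λ=4.45).

The Shannon entropy measures the uncertainty or information content of the distribution.

For a Poisson distribution with λ=4.45:
H(X) = 2.1432 nats

(In bits, this would be 3.0919 bits.)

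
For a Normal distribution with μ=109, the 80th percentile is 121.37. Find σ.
σ = 14.6978

For X ~ Normal(μ, σ), the p-th percentile satisfies x = μ + z_p × σ,
where z_p = Φ⁻¹(p) is the standard normal quantile.

Step 1: z_{0.8} = Φ⁻¹(0.8) = 0.8416

Step 2: Solve for σ:
121.37 = 109 + 0.8416 × σ
σ = (121.37 - 109) / 0.8416
σ = 12.37 / 0.8416
σ = 14.6978

Verification: μ + z × σ = 109 + 0.8416 × 14.6978 = 121.37 ✓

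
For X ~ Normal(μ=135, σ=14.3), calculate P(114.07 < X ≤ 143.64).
0.655497

We have X ~ Normal(μ=135, σ=14.3).

To find P(114.07 < X ≤ 143.64), we use:
P(114.07 < X ≤ 143.64) = P(X ≤ 143.64) - P(X ≤ 114.07)
                 = F(143.64) - F(114.07)
                 = 0.727143 - 0.071647
                 = 0.655497

So there's approximately a 65.5% chance that X falls in this range.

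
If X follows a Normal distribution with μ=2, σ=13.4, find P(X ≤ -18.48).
0.063212

We have X ~ Normal(μ=2, σ=13.4).

The CDF gives us P(X ≤ k).

Using the CDF:
P(X ≤ -18.48) = 0.063212

This means there's approximately a 6.3% chance that X is at most -18.48.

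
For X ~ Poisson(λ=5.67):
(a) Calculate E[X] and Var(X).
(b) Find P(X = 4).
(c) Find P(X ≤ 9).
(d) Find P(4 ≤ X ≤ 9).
(a) E[X] = 5.6700, Var(X) = 5.6700
(b) P(X = 4) = 0.148481
(c) P(X ≤ 9) = 0.936924
(d) P(4 ≤ X ≤ 9) = 0.753756

We have X ~ Poisson(λ=5.67).

(a) Moments:
E[X] = 5.6700
Var(X) = 5.6700
σ = √Var(X) = 2.3812

(b) Point probability using PMF:
P(X = 4) = 0.148481

(c) Cumulative probability using CDF:
P(X ≤ 9) = F(9) = 0.936924

(d) Range probability:
P(4 ≤ X ≤ 9) = P(X ≤ 9) - P(X ≤ 3)
                   = F(9) - F(3)
                   = 0.936924 - 0.183168
                   = 0.753756

This means approximately 75.4% of outcomes fall in the interval [4, 9].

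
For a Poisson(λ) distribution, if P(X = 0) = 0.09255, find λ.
λ = 2.3800

For a Poisson(λ) distribution, the PMF at 0 is:
P(X = 0) = λ^0 e^(-λ) / 0! = e^(-λ)

Given P(X = 0) = 0.09255:
e^(-λ) = 0.09255
-λ = ln(0.09255)
λ = -ln(0.09255) = 2.3800

Verification: e^(-2.3800) = 0.09255 ✓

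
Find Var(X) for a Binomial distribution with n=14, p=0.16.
1.8816

We have X ~ Binomial(n=14, p=0.16).

For a Binomial distribution with n=14, p=0.16:
Var(X) = 1.8816

The variance measures the spread of the distribution around the mean.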